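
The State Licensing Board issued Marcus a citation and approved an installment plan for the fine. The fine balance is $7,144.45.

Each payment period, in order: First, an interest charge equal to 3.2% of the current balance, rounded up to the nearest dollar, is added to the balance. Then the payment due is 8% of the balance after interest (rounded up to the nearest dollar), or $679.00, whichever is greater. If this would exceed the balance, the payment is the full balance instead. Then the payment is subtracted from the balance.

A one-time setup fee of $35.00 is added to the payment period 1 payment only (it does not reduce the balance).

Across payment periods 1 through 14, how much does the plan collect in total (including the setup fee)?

# | Opening | Interest | Payment | Fee | End bal
1 | $7,144.45 | $229.00 | $679.00 | $35.00 | $6,694.45
2 | $6,694.45 | $215.00 | $679.00 | — | $6,230.45
3 | $6,230.45 | $200.00 | $679.00 | — | $5,751.45
4 | $5,751.45 | $185.00 | $679.00 | — | $5,257.45
5 | $5,257.45 | $169.00 | $679.00 | — | $4,747.45
6 | $4,747.45 | $152.00 | $679.00 | — | $4,220.45
7 | $4,220.45 | $136.00 | $679.00 | — | $3,677.45
8 | $3,677.45 | $118.00 | $679.00 | — | $3,116.45
9 | $3,116.45 | $100.00 | $679.00 | — | $2,537.45
10 | $2,537.45 | $82.00 | $679.00 | — | $1,940.45
11 | $1,940.45 | $63.00 | $679.00 | — | $1,324.45
12 | $1,324.45 | $43.00 | $679.00 | — | $688.45
13 | $688.45 | $23.00 | $679.00 | — | $32.45
14 | $32.45 | $2.00 | $34.45 | — | $0.00
Total paid: $8,896.45

$8,896.45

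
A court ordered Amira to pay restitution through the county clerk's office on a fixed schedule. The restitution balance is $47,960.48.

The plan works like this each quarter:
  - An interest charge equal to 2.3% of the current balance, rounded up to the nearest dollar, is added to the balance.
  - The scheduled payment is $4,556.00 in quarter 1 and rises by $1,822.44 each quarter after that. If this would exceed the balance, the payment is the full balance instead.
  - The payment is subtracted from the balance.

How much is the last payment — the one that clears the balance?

$11,496.08

# | Opening | Interest | Payment | End bal
1 | $47,960.48 | $1,104.00 | $4,556.00 | $44,508.48
2 | $44,508.48 | $1,024.00 | $6,378.44 | $39,154.04
3 | $39,154.04 | $901.00 | $8,200.88 | $31,854.16
4 | $31,854.16 | $733.00 | $10,023.32 | $22,563.84
5 | $22,563.84 | $519.00 | $11,845.76 | $11,237.08
6 | $11,237.08 | $259.00 | $11,496.08 | $0.00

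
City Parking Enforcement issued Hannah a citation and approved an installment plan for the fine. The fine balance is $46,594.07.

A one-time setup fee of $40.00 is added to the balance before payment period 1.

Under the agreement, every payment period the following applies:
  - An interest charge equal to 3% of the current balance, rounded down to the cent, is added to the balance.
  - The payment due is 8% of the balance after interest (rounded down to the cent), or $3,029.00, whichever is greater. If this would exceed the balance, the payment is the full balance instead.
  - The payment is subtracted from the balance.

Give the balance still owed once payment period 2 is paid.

Payment period 1: opening $46,634.07; interest $1,399.02 → $48,033.09; payment $3,842.64; balance $44,190.45
Payment period 2: opening $44,190.45; interest $1,325.71 → $45,516.16; payment $3,641.29; balance $41,874.87

$41,874.87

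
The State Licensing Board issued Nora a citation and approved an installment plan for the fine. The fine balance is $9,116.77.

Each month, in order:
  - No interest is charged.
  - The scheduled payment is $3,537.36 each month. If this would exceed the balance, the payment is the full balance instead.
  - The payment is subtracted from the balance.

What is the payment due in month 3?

# | Opening | Payment | End bal
1 | $9,116.77 | $3,537.36 | $5,579.41
2 | $5,579.41 | $3,537.36 | $2,042.05
3 | $2,042.05 | $2,042.05 | $0.00

$2,042.05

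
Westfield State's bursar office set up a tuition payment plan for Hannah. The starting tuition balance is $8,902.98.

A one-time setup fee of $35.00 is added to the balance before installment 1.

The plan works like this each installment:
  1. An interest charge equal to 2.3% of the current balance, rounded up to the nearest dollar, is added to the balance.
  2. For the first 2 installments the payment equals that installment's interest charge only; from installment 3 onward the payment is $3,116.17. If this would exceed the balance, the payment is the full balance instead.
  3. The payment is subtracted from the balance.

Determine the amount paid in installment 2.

$206.00

Installment 1: $8,937.98 +$206.00 interest = $9,143.98; pay $206.00 → $8,937.98
Installment 2: $8,937.98 +$206.00 interest = $9,143.98; pay $206.00 → $8,937.98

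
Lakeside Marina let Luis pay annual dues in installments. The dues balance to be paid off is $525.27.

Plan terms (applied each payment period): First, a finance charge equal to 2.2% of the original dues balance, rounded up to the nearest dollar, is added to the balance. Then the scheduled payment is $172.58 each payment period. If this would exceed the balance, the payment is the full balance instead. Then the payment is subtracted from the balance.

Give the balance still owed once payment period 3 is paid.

Payment period 1: opening $525.27; interest $12.00 → $537.27; payment $172.58; balance $364.69
Payment period 2: opening $364.69; interest $12.00 → $376.69; payment $172.58; balance $204.11
Payment period 3: opening $204.11; interest $12.00 → $216.11; payment $172.58; balance $43.53

$43.53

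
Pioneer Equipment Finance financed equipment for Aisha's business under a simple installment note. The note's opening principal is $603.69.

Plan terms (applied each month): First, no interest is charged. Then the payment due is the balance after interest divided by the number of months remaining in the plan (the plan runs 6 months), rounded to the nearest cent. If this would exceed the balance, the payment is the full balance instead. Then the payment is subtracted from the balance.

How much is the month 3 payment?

$100.62

Month 1: $603.69 − $100.62 → $503.07
Month 2: $503.07 − $100.61 → $402.46
Month 3: $402.46 − $100.62 → $301.84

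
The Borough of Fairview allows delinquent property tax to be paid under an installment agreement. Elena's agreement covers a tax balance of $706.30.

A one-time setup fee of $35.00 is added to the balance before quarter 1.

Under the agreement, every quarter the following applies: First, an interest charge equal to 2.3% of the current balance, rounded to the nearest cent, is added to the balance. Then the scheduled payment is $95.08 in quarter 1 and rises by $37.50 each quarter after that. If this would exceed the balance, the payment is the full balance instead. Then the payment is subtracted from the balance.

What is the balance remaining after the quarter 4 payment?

Quarter 1: $741.30 +$17.05 interest = $758.35; pay $95.08 → $663.27
Quarter 2: $663.27 +$15.26 interest = $678.53; pay $132.58 → $545.95
Quarter 3: $545.95 +$12.56 interest = $558.51; pay $170.08 → $388.43
Quarter 4: $388.43 +$8.93 interest = $397.36; pay $207.58 → $189.78

$189.78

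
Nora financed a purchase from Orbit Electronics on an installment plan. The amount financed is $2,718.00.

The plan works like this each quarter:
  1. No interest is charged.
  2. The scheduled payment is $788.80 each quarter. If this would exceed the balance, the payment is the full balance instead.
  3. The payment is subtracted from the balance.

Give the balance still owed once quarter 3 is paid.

Quarter 1: opening $2,718.00; payment $788.80; balance $1,929.20
Quarter 2: opening $1,929.20; payment $788.80; balance $1,140.40
Quarter 3: opening $1,140.40; payment $788.80; balance $351.60

$351.60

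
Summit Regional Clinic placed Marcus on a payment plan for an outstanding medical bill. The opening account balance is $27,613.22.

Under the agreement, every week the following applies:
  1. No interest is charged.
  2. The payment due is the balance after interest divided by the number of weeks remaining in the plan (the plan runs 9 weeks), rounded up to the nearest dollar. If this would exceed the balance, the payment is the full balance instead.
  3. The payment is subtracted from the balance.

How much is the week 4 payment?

Week 1: opening $27,613.22; payment $3,069.00; balance $24,544.22
Week 2: opening $24,544.22; payment $3,069.00; balance $21,475.22
Week 3: opening $21,475.22; payment $3,068.00; balance $18,407.22
Week 4: opening $18,407.22; payment $3,068.00; balance $15,339.22

$3,068.00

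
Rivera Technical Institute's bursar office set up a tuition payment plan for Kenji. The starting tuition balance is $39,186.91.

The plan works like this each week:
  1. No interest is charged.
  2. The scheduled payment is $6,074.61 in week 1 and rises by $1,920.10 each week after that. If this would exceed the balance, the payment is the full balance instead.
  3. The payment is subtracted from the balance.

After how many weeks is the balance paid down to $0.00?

Week 1: opening $39,186.91; payment $6,074.61; balance $33,112.30
Week 2: opening $33,112.30; payment $7,994.71; balance $25,117.59
Week 3: opening $25,117.59; payment $9,914.81; balance $15,202.78
Week 4: opening $15,202.78; payment $11,834.91; balance $3,367.87
Week 5: opening $3,367.87; payment $3,367.87; balance $0.00
Balance reaches $0.00 in week 5.

5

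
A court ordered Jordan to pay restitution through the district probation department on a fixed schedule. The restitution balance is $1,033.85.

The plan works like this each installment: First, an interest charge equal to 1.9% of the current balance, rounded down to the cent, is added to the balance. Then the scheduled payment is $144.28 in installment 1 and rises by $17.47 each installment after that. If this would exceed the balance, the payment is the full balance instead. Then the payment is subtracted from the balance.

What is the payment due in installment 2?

# | Opening | Interest | Payment | End bal
1 | $1,033.85 | $19.64 | $144.28 | $909.21
2 | $909.21 | $17.27 | $161.75 | $764.73

$161.75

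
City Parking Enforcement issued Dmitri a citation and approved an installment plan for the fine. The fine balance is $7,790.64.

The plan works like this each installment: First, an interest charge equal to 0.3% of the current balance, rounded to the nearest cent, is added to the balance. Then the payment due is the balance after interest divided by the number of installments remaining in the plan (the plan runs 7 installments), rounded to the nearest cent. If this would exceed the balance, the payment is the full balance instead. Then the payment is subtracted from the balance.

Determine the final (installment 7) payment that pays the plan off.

$1,136.53

Installment 1: opening $7,790.64; interest $23.37 → $7,814.01; payment $1,116.29; balance $6,697.72
Installment 2: opening $6,697.72; interest $20.09 → $6,717.81; payment $1,119.64; balance $5,598.17
Installment 3: opening $5,598.17; interest $16.79 → $5,614.96; payment $1,122.99; balance $4,491.97
Installment 4: opening $4,491.97; interest $13.48 → $4,505.45; payment $1,126.36; balance $3,379.09
Installment 5: opening $3,379.09; interest $10.14 → $3,389.23; payment $1,129.74; balance $2,259.49
Installment 6: opening $2,259.49; interest $6.78 → $2,266.27; payment $1,133.14; balance $1,133.13
Installment 7: opening $1,133.13; interest $3.40 → $1,136.53; payment $1,136.53; balance $0.00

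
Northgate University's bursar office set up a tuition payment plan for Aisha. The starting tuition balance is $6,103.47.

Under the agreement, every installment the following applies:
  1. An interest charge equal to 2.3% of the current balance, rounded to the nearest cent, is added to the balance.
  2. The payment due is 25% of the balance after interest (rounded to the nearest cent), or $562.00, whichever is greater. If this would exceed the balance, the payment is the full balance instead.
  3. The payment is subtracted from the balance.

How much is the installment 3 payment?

Installment 1: $6,103.47 +$140.38 interest = $6,243.85; pay $1,560.96 → $4,682.89
Installment 2: $4,682.89 +$107.71 interest = $4,790.60; pay $1,197.65 → $3,592.95
Installment 3: $3,592.95 +$82.64 interest = $3,675.59; pay $918.90 → $2,756.69

$918.90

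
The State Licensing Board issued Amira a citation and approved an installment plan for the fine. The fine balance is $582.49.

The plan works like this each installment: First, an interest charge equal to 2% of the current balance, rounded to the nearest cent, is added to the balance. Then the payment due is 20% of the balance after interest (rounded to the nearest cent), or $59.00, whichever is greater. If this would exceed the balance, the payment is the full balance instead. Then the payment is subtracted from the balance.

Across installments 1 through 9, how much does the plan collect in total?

Installment 1: $582.49 +$11.65 interest = $594.14; pay $118.83 → $475.31
Installment 2: $475.31 +$9.51 interest = $484.82; pay $96.96 → $387.86
Installment 3: $387.86 +$7.76 interest = $395.62; pay $79.12 → $316.50
Installment 4: $316.50 +$6.33 interest = $322.83; pay $64.57 → $258.26
Installment 5: $258.26 +$5.17 interest = $263.43; pay $59.00 → $204.43
Installment 6: $204.43 +$4.09 interest = $208.52; pay $59.00 → $149.52
Installment 7: $149.52 +$2.99 interest = $152.51; pay $59.00 → $93.51
Installment 8: $93.51 +$1.87 interest = $95.38; pay $59.00 → $36.38
Installment 9: $36.38 +$0.73 interest = $37.11; pay $37.11 → $0.00
Total paid: $632.59

$632.59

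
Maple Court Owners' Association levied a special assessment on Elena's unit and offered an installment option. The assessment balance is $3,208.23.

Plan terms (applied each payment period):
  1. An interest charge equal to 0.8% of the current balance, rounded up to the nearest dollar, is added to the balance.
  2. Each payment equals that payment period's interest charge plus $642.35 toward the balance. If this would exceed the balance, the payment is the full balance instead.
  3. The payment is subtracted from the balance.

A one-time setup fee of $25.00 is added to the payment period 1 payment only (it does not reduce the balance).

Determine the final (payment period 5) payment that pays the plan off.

$644.83

Payment period 1: opening $3,208.23; interest $26.00 → $3,234.23; payment $668.35 (+ $25.00 fee); balance $2,565.88
Payment period 2: opening $2,565.88; interest $21.00 → $2,586.88; payment $663.35; balance $1,923.53
Payment period 3: opening $1,923.53; interest $16.00 → $1,939.53; payment $658.35; balance $1,281.18
Payment period 4: opening $1,281.18; interest $11.00 → $1,292.18; payment $653.35; balance $638.83
Payment period 5: opening $638.83; interest $6.00 → $644.83; payment $644.83; balance $0.00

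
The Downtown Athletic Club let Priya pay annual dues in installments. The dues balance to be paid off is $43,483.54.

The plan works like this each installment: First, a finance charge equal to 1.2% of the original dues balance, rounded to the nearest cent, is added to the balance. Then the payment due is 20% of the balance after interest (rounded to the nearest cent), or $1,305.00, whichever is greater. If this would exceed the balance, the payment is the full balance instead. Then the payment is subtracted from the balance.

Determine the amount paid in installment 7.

$2,692.16

Installment 1: opening $43,483.54; interest $521.80 → $44,005.34; payment $8,801.07; balance $35,204.27
Installment 2: opening $35,204.27; interest $521.80 → $35,726.07; payment $7,145.21; balance $28,580.86
Installment 3: opening $28,580.86; interest $521.80 → $29,102.66; payment $5,820.53; balance $23,282.13
Installment 4: opening $23,282.13; interest $521.80 → $23,803.93; payment $4,760.79; balance $19,043.14
Installment 5: opening $19,043.14; interest $521.80 → $19,564.94; payment $3,912.99; balance $15,651.95
Installment 6: opening $15,651.95; interest $521.80 → $16,173.75; payment $3,234.75; balance $12,939.00
Installment 7: opening $12,939.00; interest $521.80 → $13,460.80; payment $2,692.16; balance $10,768.64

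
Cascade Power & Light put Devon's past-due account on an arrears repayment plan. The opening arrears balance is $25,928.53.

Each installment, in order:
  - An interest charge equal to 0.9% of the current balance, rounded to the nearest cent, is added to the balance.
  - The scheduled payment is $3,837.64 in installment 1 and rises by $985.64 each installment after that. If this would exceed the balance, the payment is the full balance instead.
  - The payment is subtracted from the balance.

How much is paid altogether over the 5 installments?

$26,678.90

# | Opening | Interest | Payment | End bal
1 | $25,928.53 | $233.36 | $3,837.64 | $22,324.25
2 | $22,324.25 | $200.92 | $4,823.28 | $17,701.89
3 | $17,701.89 | $159.32 | $5,808.92 | $12,052.29
4 | $12,052.29 | $108.47 | $6,794.56 | $5,366.20
5 | $5,366.20 | $48.30 | $5,414.50 | $0.00
Total paid: $26,678.90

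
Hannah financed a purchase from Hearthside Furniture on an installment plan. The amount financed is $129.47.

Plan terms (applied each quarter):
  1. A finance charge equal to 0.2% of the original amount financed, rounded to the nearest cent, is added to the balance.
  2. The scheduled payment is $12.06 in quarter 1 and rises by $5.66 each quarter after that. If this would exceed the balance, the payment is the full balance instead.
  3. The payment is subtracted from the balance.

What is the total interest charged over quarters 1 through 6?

$1.56

Quarter 1: opening $129.47; interest $0.26 → $129.73; payment $12.06; balance $117.67
Quarter 2: opening $117.67; interest $0.26 → $117.93; payment $17.72; balance $100.21
Quarter 3: opening $100.21; interest $0.26 → $100.47; payment $23.38; balance $77.09
Quarter 4: opening $77.09; interest $0.26 → $77.35; payment $29.04; balance $48.31
Quarter 5: opening $48.31; interest $0.26 → $48.57; payment $34.70; balance $13.87
Quarter 6: opening $13.87; interest $0.26 → $14.13; payment $14.13; balance $0.00
Total interest: $0.26 + $0.26 + $0.26 + $0.26 + $0.26 + $0.26 = $1.56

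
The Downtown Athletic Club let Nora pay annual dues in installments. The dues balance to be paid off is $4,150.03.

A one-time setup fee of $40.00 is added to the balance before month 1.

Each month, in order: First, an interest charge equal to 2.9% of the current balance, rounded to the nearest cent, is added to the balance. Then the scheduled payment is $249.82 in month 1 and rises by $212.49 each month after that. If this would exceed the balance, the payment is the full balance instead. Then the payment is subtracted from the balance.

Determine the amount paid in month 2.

$462.31

Month 1: $4,190.03 +$121.51 interest = $4,311.54; pay $249.82 → $4,061.72
Month 2: $4,061.72 +$117.79 interest = $4,179.51; pay $462.31 → $3,717.20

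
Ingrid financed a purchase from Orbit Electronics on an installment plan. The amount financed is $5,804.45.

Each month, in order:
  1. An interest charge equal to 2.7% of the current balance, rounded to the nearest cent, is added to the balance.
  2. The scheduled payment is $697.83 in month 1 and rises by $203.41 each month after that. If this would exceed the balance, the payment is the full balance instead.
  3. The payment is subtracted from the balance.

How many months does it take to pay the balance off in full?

Month 1: opening $5,804.45; interest $156.72 → $5,961.17; payment $697.83; balance $5,263.34
Month 2: opening $5,263.34; interest $142.11 → $5,405.45; payment $901.24; balance $4,504.21
Month 3: opening $4,504.21; interest $121.61 → $4,625.82; payment $1,104.65; balance $3,521.17
Month 4: opening $3,521.17; interest $95.07 → $3,616.24; payment $1,308.06; balance $2,308.18
Month 5: opening $2,308.18; interest $62.32 → $2,370.50; payment $1,511.47; balance $859.03
Month 6: opening $859.03; interest $23.19 → $882.22; payment $882.22; balance $0.00
Balance reaches $0.00 in month 6.

6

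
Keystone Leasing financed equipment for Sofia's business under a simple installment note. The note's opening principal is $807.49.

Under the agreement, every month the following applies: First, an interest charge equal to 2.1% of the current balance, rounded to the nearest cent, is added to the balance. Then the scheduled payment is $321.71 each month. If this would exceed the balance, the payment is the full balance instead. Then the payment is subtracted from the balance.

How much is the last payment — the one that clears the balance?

$195.61

Month 1: $807.49 +$16.96 interest = $824.45; pay $321.71 → $502.74
Month 2: $502.74 +$10.56 interest = $513.30; pay $321.71 → $191.59
Month 3: $191.59 +$4.02 interest = $195.61; pay $195.61 → $0.00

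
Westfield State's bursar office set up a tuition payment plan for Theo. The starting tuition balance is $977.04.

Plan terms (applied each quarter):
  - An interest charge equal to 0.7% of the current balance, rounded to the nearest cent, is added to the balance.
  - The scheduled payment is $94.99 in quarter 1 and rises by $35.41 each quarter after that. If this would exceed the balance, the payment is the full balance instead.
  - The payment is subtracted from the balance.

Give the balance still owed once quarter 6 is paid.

# | Opening | Interest | Payment | End bal
1 | $977.04 | $6.84 | $94.99 | $888.89
2 | $888.89 | $6.22 | $130.40 | $764.71
3 | $764.71 | $5.35 | $165.81 | $604.25
4 | $604.25 | $4.23 | $201.22 | $407.26
5 | $407.26 | $2.85 | $236.63 | $173.48
6 | $173.48 | $1.21 | $174.69 | $0.00

$0.00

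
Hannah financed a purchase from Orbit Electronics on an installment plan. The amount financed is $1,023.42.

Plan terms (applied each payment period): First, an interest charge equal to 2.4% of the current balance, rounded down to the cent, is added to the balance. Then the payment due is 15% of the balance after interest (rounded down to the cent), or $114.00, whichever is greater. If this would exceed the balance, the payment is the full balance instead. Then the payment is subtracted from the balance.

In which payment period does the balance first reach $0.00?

10

Payment period 1: opening $1,023.42; interest $24.56 → $1,047.98; payment $157.19; balance $890.79
Payment period 2: opening $890.79; interest $21.37 → $912.16; payment $136.82; balance $775.34
Payment period 3: opening $775.34; interest $18.60 → $793.94; payment $119.09; balance $674.85
Payment period 4: opening $674.85; interest $16.19 → $691.04; payment $114.00; balance $577.04
Payment period 5: opening $577.04; interest $13.84 → $590.88; payment $114.00; balance $476.88
Payment period 6: opening $476.88; interest $11.44 → $488.32; payment $114.00; balance $374.32
Payment period 7: opening $374.32; interest $8.98 → $383.30; payment $114.00; balance $269.30
Payment period 8: opening $269.30; interest $6.46 → $275.76; payment $114.00; balance $161.76
Payment period 9: opening $161.76; interest $3.88 → $165.64; payment $114.00; balance $51.64
Payment period 10: opening $51.64; interest $1.23 → $52.87; payment $52.87; balance $0.00
Balance reaches $0.00 in payment period 10.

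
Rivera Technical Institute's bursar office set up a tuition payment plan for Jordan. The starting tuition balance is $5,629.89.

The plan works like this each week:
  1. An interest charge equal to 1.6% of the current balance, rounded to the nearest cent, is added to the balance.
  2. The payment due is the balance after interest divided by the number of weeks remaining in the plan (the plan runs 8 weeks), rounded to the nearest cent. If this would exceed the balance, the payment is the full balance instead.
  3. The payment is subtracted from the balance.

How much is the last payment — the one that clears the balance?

# | Opening | Interest | Payment | End bal
1 | $5,629.89 | $90.08 | $715.00 | $5,004.97
2 | $5,004.97 | $80.08 | $726.44 | $4,358.61
3 | $4,358.61 | $69.74 | $738.06 | $3,690.29
4 | $3,690.29 | $59.04 | $749.87 | $2,999.46
5 | $2,999.46 | $47.99 | $761.86 | $2,285.59
6 | $2,285.59 | $36.57 | $774.05 | $1,548.11
7 | $1,548.11 | $24.77 | $786.44 | $786.44
8 | $786.44 | $12.58 | $799.02 | $0.00

$799.02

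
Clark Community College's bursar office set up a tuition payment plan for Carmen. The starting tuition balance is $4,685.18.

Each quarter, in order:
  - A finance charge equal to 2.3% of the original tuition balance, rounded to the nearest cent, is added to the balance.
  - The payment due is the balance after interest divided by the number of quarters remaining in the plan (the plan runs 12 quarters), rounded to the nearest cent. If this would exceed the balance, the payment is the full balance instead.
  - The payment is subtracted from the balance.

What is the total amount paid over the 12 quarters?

Quarter 1: opening $4,685.18; interest $107.76 → $4,792.94; payment $399.41; balance $4,393.53
Quarter 2: opening $4,393.53; interest $107.76 → $4,501.29; payment $409.21; balance $4,092.08
Quarter 3: opening $4,092.08; interest $107.76 → $4,199.84; payment $419.98; balance $3,779.86
Quarter 4: opening $3,779.86; interest $107.76 → $3,887.62; payment $431.96; balance $3,455.66
Quarter 5: opening $3,455.66; interest $107.76 → $3,563.42; payment $445.43; balance $3,117.99
Quarter 6: opening $3,117.99; interest $107.76 → $3,225.75; payment $460.82; balance $2,764.93
Quarter 7: opening $2,764.93; interest $107.76 → $2,872.69; payment $478.78; balance $2,393.91
Quarter 8: opening $2,393.91; interest $107.76 → $2,501.67; payment $500.33; balance $2,001.34
Quarter 9: opening $2,001.34; interest $107.76 → $2,109.10; payment $527.28; balance $1,581.82
Quarter 10: opening $1,581.82; interest $107.76 → $1,689.58; payment $563.19; balance $1,126.39
Quarter 11: opening $1,126.39; interest $107.76 → $1,234.15; payment $617.08; balance $617.07
Quarter 12: opening $617.07; interest $107.76 → $724.83; payment $724.83; balance $0.00
Total paid: $5,978.30

$5,978.30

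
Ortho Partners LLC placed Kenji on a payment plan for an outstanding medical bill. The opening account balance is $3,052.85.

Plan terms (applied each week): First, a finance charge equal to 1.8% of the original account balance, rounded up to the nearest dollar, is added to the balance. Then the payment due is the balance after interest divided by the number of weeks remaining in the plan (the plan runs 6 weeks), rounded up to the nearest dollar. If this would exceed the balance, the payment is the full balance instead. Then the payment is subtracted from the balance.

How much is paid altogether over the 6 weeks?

# | Opening | Interest | Payment | End bal
1 | $3,052.85 | $55.00 | $518.00 | $2,589.85
2 | $2,589.85 | $55.00 | $529.00 | $2,115.85
3 | $2,115.85 | $55.00 | $543.00 | $1,627.85
4 | $1,627.85 | $55.00 | $561.00 | $1,121.85
5 | $1,121.85 | $55.00 | $589.00 | $587.85
6 | $587.85 | $55.00 | $642.85 | $0.00
Total paid: $3,382.85

$3,382.85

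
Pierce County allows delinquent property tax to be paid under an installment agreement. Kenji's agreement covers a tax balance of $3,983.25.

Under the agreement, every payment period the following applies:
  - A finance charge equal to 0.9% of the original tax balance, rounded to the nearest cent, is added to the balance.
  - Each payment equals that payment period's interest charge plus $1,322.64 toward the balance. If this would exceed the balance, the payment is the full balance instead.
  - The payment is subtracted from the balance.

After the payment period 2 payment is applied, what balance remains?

$1,337.97

Payment period 1: $3,983.25 +$35.85 interest = $4,019.10; pay $1,358.49 → $2,660.61
Payment period 2: $2,660.61 +$35.85 interest = $2,696.46; pay $1,358.49 → $1,337.97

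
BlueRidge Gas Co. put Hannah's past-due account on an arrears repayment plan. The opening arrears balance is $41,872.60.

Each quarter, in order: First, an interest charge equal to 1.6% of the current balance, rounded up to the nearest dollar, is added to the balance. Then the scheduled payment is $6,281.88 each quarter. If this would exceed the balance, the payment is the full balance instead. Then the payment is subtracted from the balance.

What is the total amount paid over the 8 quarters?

$44,640.60

Quarter 1: opening $41,872.60; interest $670.00 → $42,542.60; payment $6,281.88; balance $36,260.72
Quarter 2: opening $36,260.72; interest $581.00 → $36,841.72; payment $6,281.88; balance $30,559.84
Quarter 3: opening $30,559.84; interest $489.00 → $31,048.84; payment $6,281.88; balance $24,766.96
Quarter 4: opening $24,766.96; interest $397.00 → $25,163.96; payment $6,281.88; balance $18,882.08
Quarter 5: opening $18,882.08; interest $303.00 → $19,185.08; payment $6,281.88; balance $12,903.20
Quarter 6: opening $12,903.20; interest $207.00 → $13,110.20; payment $6,281.88; balance $6,828.32
Quarter 7: opening $6,828.32; interest $110.00 → $6,938.32; payment $6,281.88; balance $656.44
Quarter 8: opening $656.44; interest $11.00 → $667.44; payment $667.44; balance $0.00
Total paid: $44,640.60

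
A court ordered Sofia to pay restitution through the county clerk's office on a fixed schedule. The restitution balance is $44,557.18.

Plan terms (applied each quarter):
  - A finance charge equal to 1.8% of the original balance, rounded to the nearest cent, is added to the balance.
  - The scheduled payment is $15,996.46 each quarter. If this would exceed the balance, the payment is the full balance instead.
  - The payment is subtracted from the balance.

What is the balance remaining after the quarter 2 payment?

Quarter 1: $44,557.18 +$802.03 interest = $45,359.21; pay $15,996.46 → $29,362.75
Quarter 2: $29,362.75 +$802.03 interest = $30,164.78; pay $15,996.46 → $14,168.32

$14,168.32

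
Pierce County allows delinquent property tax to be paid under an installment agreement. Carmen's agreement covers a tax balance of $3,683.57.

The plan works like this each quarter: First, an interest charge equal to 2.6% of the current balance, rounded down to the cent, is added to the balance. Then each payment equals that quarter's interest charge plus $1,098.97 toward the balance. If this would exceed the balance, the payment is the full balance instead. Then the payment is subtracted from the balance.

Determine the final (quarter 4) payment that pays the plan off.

$396.71

Quarter 1: $3,683.57 +$95.77 interest = $3,779.34; pay $1,194.74 → $2,584.60
Quarter 2: $2,584.60 +$67.19 interest = $2,651.79; pay $1,166.16 → $1,485.63
Quarter 3: $1,485.63 +$38.62 interest = $1,524.25; pay $1,137.59 → $386.66
Quarter 4: $386.66 +$10.05 interest = $396.71; pay $396.71 → $0.00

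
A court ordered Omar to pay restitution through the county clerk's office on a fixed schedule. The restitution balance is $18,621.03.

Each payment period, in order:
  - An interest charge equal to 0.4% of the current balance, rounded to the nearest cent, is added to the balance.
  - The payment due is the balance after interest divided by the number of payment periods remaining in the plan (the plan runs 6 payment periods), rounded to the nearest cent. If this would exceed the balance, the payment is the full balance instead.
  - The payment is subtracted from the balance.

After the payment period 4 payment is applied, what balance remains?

$6,306.91

Payment period 1: $18,621.03 +$74.48 interest = $18,695.51; pay $3,115.92 → $15,579.59
Payment period 2: $15,579.59 +$62.32 interest = $15,641.91; pay $3,128.38 → $12,513.53
Payment period 3: $12,513.53 +$50.05 interest = $12,563.58; pay $3,140.90 → $9,422.68
Payment period 4: $9,422.68 +$37.69 interest = $9,460.37; pay $3,153.46 → $6,306.91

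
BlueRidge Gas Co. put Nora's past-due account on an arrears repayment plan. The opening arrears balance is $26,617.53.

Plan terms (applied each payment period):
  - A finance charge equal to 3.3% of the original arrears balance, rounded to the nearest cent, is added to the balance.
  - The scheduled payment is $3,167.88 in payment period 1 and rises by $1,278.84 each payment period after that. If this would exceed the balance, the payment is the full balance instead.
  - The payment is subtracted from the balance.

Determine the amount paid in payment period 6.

Payment period 1: $26,617.53 +$878.38 interest = $27,495.91; pay $3,167.88 → $24,328.03
Payment period 2: $24,328.03 +$878.38 interest = $25,206.41; pay $4,446.72 → $20,759.69
Payment period 3: $20,759.69 +$878.38 interest = $21,638.07; pay $5,725.56 → $15,912.51
Payment period 4: $15,912.51 +$878.38 interest = $16,790.89; pay $7,004.40 → $9,786.49
Payment period 5: $9,786.49 +$878.38 interest = $10,664.87; pay $8,283.24 → $2,381.63
Payment period 6: $2,381.63 +$878.38 interest = $3,260.01; pay $3,260.01 → $0.00

$3,260.01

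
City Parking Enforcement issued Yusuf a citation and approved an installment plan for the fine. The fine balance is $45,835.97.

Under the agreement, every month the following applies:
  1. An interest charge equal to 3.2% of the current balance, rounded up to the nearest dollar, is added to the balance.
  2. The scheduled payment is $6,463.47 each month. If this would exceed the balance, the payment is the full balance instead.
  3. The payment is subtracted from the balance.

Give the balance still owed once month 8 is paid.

Month 1: opening $45,835.97; interest $1,467.00 → $47,302.97; payment $6,463.47; balance $40,839.50
Month 2: opening $40,839.50; interest $1,307.00 → $42,146.50; payment $6,463.47; balance $35,683.03
Month 3: opening $35,683.03; interest $1,142.00 → $36,825.03; payment $6,463.47; balance $30,361.56
Month 4: opening $30,361.56; interest $972.00 → $31,333.56; payment $6,463.47; balance $24,870.09
Month 5: opening $24,870.09; interest $796.00 → $25,666.09; payment $6,463.47; balance $19,202.62
Month 6: opening $19,202.62; interest $615.00 → $19,817.62; payment $6,463.47; balance $13,354.15
Month 7: opening $13,354.15; interest $428.00 → $13,782.15; payment $6,463.47; balance $7,318.68
Month 8: opening $7,318.68; interest $235.00 → $7,553.68; payment $6,463.47; balance $1,090.21

$1,090.21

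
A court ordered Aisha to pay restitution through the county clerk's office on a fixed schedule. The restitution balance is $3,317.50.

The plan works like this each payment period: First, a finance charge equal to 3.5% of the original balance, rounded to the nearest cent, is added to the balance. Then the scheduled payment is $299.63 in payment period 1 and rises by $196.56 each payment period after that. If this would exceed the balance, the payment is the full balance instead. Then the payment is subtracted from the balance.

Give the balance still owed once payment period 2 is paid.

$2,753.90

# | Opening | Interest | Payment | End bal
1 | $3,317.50 | $116.11 | $299.63 | $3,133.98
2 | $3,133.98 | $116.11 | $496.19 | $2,753.90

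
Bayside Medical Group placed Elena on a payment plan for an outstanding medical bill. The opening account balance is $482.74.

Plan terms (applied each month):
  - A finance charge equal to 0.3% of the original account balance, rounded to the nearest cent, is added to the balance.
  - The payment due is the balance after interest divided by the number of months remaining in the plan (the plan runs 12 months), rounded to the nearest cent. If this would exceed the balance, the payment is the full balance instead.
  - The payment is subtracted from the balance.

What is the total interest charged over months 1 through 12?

# | Opening | Interest | Payment | End bal
1 | $482.74 | $1.45 | $40.35 | $443.84
2 | $443.84 | $1.45 | $40.48 | $404.81
3 | $404.81 | $1.45 | $40.63 | $365.63
4 | $365.63 | $1.45 | $40.79 | $326.29
5 | $326.29 | $1.45 | $40.97 | $286.77
6 | $286.77 | $1.45 | $41.17 | $247.05
7 | $247.05 | $1.45 | $41.42 | $207.08
8 | $207.08 | $1.45 | $41.71 | $166.82
9 | $166.82 | $1.45 | $42.07 | $126.20
10 | $126.20 | $1.45 | $42.55 | $85.10
11 | $85.10 | $1.45 | $43.28 | $43.27
12 | $43.27 | $1.45 | $44.72 | $0.00
Total interest: $1.45 + $1.45 + $1.45 + $1.45 + $1.45 + $1.45 + $1.45 + $1.45 + $1.45 + $1.45 + $1.45 + $1.45 = $17.40

$17.40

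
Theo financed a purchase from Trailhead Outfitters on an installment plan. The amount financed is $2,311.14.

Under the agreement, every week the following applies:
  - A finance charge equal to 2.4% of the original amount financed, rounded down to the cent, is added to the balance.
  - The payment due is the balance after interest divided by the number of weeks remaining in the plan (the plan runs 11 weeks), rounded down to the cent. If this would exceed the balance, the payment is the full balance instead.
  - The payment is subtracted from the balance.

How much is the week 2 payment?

Week 1: $2,311.14 +$55.46 interest = $2,366.60; pay $215.14 → $2,151.46
Week 2: $2,151.46 +$55.46 interest = $2,206.92; pay $220.69 → $1,986.23

$220.69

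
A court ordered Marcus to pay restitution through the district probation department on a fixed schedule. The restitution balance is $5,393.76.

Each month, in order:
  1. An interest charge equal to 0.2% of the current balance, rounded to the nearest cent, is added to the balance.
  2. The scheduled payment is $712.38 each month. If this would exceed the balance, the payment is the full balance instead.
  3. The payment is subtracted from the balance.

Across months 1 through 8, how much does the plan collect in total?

Month 1: opening $5,393.76; interest $10.79 → $5,404.55; payment $712.38; balance $4,692.17
Month 2: opening $4,692.17; interest $9.38 → $4,701.55; payment $712.38; balance $3,989.17
Month 3: opening $3,989.17; interest $7.98 → $3,997.15; payment $712.38; balance $3,284.77
Month 4: opening $3,284.77; interest $6.57 → $3,291.34; payment $712.38; balance $2,578.96
Month 5: opening $2,578.96; interest $5.16 → $2,584.12; payment $712.38; balance $1,871.74
Month 6: opening $1,871.74; interest $3.74 → $1,875.48; payment $712.38; balance $1,163.10
Month 7: opening $1,163.10; interest $2.33 → $1,165.43; payment $712.38; balance $453.05
Month 8: opening $453.05; interest $0.91 → $453.96; payment $453.96; balance $0.00
Total paid: $5,440.62

$5,440.62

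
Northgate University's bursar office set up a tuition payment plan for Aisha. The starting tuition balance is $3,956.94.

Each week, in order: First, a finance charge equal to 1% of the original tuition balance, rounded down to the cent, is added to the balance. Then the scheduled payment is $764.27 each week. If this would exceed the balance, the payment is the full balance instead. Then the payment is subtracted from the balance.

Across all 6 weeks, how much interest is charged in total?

$237.36

Week 1: opening $3,956.94; interest $39.56 → $3,996.50; payment $764.27; balance $3,232.23
Week 2: opening $3,232.23; interest $39.56 → $3,271.79; payment $764.27; balance $2,507.52
Week 3: opening $2,507.52; interest $39.56 → $2,547.08; payment $764.27; balance $1,782.81
Week 4: opening $1,782.81; interest $39.56 → $1,822.37; payment $764.27; balance $1,058.10
Week 5: opening $1,058.10; interest $39.56 → $1,097.66; payment $764.27; balance $333.39
Week 6: opening $333.39; interest $39.56 → $372.95; payment $372.95; balance $0.00
Total interest: $39.56 + $39.56 + $39.56 + $39.56 + $39.56 + $39.56 = $237.36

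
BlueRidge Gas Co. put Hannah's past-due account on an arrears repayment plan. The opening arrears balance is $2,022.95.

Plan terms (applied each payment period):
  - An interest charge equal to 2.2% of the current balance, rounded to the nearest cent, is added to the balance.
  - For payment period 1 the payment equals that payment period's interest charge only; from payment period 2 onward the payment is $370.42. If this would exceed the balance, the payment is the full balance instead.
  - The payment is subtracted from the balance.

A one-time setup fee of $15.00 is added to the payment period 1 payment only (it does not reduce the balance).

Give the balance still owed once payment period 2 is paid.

Payment period 1: opening $2,022.95; interest $44.50 → $2,067.45; payment $44.50 (+ $15.00 fee); balance $2,022.95
Payment period 2: opening $2,022.95; interest $44.50 → $2,067.45; payment $370.42; balance $1,697.03

$1,697.03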